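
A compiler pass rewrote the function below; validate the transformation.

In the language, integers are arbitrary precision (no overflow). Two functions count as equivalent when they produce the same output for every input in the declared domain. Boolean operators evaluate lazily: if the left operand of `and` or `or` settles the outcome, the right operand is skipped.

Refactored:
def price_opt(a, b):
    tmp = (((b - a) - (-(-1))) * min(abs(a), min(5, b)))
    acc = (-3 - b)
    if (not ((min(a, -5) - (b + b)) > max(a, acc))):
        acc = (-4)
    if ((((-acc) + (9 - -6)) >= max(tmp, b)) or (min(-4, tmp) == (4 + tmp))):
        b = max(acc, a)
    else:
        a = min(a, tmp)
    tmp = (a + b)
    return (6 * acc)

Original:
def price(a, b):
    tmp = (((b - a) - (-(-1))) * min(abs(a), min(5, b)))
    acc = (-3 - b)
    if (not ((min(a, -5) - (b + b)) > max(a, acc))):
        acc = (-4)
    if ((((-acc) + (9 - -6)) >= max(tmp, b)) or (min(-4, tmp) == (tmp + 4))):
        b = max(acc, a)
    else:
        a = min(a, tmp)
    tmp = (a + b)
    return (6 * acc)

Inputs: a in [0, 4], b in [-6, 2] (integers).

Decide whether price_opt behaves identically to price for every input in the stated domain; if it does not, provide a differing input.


This is a faithful refactor — same computation, different form, but the computed results match everywhere.
Tracing a=3, b=-4: price: tmp=32, then acc=1, then (not ((min(a, -5) - (b + b)) > max(a, acc))) is true, then acc=-4, then ((((-acc) + (9 - -6)) >= max(tmp, b)) or (min(-4, tmp) == (tmp + 4))) is false, then a=3, then tmp=-1, then returns -24 | price_opt: tmp=32, then acc=1, then (not ((min(a, -5) - (b + b)) > max(a, acc))) is true, then acc=-4, then ((((-acc) + (9 - -6)) >= max(tmp, b)) or (min(-4, tmp) == (4 + tmp))) is false, then a=3, then tmp=-1, then returns -24 — matching result -24.
Every one of the 45 inputs gives matching results.
verdict: equivalent


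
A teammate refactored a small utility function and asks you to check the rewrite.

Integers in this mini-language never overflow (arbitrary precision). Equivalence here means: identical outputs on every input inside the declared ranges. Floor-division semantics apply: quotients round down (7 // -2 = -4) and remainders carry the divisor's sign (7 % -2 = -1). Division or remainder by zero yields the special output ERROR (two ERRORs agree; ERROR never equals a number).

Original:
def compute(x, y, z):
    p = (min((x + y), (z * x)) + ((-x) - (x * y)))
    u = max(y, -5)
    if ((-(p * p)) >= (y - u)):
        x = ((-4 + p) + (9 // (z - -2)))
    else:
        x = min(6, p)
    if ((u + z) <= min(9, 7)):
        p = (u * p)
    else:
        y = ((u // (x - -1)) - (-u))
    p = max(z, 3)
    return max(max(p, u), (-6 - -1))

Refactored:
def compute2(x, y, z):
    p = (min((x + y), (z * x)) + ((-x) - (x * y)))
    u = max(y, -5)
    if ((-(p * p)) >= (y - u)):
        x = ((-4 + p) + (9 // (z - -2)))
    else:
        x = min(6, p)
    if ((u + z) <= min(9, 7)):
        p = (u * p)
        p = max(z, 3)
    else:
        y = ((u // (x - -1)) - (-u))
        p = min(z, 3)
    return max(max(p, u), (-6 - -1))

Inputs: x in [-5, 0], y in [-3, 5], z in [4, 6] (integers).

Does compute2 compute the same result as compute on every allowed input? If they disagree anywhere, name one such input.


These are not equivalent — on x=-5, y=2, z=6 the outputs split (6 vs 3).
compute: p=-15, then u=2, then ((-(p * p)) >= (y - u)) is false, then x=-15, then ((u + z) <= min(9, 7)) is false, then y=1, then p=6, then returns 6
compute2: p=-15, then u=2, then ((-(p * p)) >= (y - u)) is false, then x=-15, then ((u + z) <= min(9, 7)) is false, then y=1, then p=3, then returns 3
verdict: not equivalent; witness: x=-5, y=2, z=6


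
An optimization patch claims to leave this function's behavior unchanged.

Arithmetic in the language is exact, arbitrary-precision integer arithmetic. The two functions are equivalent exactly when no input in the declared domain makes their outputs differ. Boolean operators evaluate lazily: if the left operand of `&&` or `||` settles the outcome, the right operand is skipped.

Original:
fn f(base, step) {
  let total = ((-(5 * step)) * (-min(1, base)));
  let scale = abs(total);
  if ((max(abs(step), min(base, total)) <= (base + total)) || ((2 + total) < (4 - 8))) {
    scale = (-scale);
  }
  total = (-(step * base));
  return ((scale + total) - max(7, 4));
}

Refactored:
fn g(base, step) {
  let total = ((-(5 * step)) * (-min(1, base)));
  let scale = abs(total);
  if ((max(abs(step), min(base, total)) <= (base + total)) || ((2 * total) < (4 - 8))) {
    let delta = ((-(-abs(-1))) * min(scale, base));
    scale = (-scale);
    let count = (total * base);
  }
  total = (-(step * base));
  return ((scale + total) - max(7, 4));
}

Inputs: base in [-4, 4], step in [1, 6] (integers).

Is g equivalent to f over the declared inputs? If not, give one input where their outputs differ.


Input base=-1, step=1: -1 from f versus -11 from g.
verdict: not equivalent; witness: base=-1, step=1


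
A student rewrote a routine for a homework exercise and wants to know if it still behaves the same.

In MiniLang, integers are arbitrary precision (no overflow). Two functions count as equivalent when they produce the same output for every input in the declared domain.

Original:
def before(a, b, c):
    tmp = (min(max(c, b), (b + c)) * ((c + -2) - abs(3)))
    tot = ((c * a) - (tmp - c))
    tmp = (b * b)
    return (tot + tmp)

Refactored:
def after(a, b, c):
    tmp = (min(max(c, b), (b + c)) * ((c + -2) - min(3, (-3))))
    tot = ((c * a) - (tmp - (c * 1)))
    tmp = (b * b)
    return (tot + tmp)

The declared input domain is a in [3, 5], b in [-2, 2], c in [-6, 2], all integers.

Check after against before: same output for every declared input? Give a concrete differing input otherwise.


Not equivalent: a=3, b=-2, c=-6 separates them (-108 vs -60).
before: tmp := 88 | tot := -112 | tmp := 4 | result -108
after: tmp := 40 | tot := -64 | tmp := 4 | result -60
verdict: not equivalent; witness: a=3, b=-2, c=-6


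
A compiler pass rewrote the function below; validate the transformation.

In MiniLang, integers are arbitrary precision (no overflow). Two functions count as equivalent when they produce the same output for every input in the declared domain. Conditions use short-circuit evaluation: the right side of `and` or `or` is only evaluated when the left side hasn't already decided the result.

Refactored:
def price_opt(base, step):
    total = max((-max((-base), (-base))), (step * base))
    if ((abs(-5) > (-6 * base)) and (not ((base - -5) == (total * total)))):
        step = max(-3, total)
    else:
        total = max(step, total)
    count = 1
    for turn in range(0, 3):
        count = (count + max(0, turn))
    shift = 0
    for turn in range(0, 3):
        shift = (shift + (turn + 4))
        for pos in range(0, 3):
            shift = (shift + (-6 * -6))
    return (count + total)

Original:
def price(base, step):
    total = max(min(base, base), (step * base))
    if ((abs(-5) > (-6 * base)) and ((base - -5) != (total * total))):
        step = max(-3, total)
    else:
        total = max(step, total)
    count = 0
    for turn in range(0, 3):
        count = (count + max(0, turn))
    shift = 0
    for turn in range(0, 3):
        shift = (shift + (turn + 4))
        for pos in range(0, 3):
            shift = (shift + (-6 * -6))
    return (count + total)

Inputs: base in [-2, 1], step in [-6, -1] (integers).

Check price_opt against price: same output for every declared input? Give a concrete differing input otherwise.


Input base=-2, step=-6: 15 from price versus 16 from price_opt.
verdict: not equivalent; witness: base=-2, step=-6


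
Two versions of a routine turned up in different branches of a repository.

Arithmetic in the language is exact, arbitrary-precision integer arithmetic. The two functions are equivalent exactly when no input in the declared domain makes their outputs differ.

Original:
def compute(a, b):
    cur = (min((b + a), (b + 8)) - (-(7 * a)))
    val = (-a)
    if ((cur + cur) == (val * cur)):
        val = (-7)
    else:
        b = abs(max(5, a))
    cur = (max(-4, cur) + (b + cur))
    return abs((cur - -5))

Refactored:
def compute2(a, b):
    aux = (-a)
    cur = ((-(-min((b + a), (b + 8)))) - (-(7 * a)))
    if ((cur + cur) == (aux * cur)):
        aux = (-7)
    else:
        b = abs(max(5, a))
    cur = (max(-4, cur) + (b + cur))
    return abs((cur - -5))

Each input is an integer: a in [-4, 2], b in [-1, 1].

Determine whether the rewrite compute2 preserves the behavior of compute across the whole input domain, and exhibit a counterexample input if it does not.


Although local variable names differ, 21/21 inputs agree.
verdict: equivalent


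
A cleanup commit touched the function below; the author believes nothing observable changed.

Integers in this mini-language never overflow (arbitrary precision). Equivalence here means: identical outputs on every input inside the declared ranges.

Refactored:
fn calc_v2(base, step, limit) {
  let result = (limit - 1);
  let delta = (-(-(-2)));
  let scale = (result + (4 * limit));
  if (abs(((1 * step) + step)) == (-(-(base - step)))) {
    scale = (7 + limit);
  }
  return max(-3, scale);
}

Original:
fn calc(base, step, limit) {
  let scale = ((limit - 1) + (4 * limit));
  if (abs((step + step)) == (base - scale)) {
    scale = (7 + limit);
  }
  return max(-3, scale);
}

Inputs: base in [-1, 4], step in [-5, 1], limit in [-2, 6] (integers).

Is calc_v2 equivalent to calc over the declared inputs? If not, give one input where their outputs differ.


Evaluate both at base=-1, step=-5, limit=-2.
calc: scale = -11; (abs((step + step)) == (base - scale)) -> true; scale = 5; return 5
calc_v2: result = -3; delta = -2; scale = -11; (abs(((1 * step) + step)) == (-(-(base - step)))) -> false; return -3
5 against -3: the behavior changed.
verdict: not equivalent; witness: base=-1, step=-5, limit=-2


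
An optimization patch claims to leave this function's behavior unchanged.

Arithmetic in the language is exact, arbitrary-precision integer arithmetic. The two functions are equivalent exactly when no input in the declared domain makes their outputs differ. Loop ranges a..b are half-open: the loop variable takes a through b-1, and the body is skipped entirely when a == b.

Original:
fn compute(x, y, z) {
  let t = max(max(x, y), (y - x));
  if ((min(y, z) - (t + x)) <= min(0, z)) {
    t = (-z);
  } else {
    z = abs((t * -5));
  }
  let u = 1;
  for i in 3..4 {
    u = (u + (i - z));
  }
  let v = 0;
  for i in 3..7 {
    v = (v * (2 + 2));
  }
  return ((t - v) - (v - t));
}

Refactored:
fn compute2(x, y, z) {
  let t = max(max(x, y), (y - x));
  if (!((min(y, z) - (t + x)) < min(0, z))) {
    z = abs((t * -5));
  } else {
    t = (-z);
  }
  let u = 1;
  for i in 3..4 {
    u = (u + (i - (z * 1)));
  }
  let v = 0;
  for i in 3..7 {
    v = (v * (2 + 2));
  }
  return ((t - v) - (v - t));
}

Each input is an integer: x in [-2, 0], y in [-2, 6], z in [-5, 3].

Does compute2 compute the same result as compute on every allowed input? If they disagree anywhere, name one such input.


Take x=-2, y=-2, z=1.
compute: t=0, then ((min(y, z) - (t + x)) <= min(0, z)) is true, then t=-1, then u=1, then (i=3), then u=3, then v=0, then (i=3), then v=0, then (i=4), then v=0, then (i=5), then v=0, then (i=6), then v=0, then returns -2
compute2: t=0, then (!((min(y, z) - (t + x)) < min(0, z))) is true, then z=0, then u=1, then (i=3), then u=4, then v=0, then (i=3), then v=0, then (i=4), then v=0, then (i=5), then v=0, then (i=6), then v=0, then returns 0
-2 and 0 differ, so these are not the same function on this domain.
verdict: not equivalent; witness: x=-2, y=-2, z=1


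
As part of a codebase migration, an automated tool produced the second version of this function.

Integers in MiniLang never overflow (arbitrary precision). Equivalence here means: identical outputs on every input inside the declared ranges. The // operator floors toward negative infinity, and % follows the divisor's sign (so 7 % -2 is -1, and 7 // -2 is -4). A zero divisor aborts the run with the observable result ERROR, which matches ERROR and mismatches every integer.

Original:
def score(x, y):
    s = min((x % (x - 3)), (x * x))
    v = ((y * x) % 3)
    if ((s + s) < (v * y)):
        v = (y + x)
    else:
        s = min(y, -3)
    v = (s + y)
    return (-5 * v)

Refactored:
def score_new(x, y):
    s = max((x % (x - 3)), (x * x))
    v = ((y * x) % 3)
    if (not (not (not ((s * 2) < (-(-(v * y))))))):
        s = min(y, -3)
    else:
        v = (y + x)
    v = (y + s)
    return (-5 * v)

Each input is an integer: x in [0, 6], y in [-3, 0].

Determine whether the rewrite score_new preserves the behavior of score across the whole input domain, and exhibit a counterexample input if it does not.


These are not equivalent — on x=1, y=-3 the outputs split (20 vs 30).
score: s becomes -1; next v becomes 0; next ((s + s) < (v * y)) evaluates to true; next v becomes -2; next v becomes -4; next final value 20
score_new: s becomes 1; next v becomes 0; next (not (not (not ((s * 2) < (-(-(v * y))))))) evaluates to true; next s becomes -3; next v becomes -6; next final value 30
verdict: not equivalent; witness: x=1, y=-3


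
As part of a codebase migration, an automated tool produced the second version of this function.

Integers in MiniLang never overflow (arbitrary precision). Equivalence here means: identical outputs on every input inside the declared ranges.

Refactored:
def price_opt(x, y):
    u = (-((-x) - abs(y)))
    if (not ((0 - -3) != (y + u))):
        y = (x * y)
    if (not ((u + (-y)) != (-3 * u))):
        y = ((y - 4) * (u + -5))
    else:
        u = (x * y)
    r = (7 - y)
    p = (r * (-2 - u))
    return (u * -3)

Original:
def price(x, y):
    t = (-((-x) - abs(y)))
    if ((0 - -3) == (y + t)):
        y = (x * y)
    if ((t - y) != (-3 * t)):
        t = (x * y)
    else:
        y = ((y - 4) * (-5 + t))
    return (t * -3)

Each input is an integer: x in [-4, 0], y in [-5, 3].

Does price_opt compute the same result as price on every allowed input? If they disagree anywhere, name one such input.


This is a faithful refactor — statement counts differ, and constant usage differs, and arithmetic usage differs, and local variable names differ, and boolean connective usage differs, and comparison usage differs, but the computed results match everywhere.
Spot check at x=-3, y=-2 — price: t := -1 | ((0 - -3) == (y + t)): false | ((t - y) != (-3 * t)): true | t := 6 | result -18. price_opt: u := -1 | (not ((0 - -3) != (y + u))): false | (not ((u + (-y)) != (-3 * u))): false | u := 6 | r := 9 | p := -72 | result -18. Both give -18.
Across all 45 domain points the two functions coincide.
verdict: equivalent


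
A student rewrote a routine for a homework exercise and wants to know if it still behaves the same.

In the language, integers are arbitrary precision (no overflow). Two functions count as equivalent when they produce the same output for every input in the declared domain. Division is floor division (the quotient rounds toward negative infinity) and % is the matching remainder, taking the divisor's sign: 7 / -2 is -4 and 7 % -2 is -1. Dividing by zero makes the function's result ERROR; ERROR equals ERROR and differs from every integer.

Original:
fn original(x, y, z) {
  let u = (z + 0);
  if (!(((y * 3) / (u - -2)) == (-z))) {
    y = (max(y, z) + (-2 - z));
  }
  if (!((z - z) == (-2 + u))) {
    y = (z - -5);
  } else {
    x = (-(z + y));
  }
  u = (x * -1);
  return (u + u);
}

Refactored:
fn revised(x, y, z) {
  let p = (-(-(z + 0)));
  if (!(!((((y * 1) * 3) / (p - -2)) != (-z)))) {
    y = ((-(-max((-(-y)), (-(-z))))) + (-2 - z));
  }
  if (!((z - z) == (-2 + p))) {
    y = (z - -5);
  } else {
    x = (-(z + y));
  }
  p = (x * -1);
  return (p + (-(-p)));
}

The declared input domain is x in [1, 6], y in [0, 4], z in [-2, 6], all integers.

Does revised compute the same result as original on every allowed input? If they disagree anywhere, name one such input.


The two are interchangeable: comparison usage differs, and arithmetic usage differs, and constant usage differs, and local variable names differ, and boolean connective usage differs, and every declared input agrees.
Spot check at x=5, y=0, z=4 — original: u := 4 | (!(((y * 3) / (u - -2)) == (-z))): true | y := -2 | (!((z - z) == (-2 + u))): true | y := 9 | u := -5 | result -10. revised: p := 4 | (!(!((((y * 1) * 3) / (p - -2)) != (-z)))): true | y := -2 | (!((z - z) == (-2 + p))): true | y := 9 | p := -5 | result -10. Both give -10.
Every one of the 270 inputs gives matching results.
verdict: equivalent


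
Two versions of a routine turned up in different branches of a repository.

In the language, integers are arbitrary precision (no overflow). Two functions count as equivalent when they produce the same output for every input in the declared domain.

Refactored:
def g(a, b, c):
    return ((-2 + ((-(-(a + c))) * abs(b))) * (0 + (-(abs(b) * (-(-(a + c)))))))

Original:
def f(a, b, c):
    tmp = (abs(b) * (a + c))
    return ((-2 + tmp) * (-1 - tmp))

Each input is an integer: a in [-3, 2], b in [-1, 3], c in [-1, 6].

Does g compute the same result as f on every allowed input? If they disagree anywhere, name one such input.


Try a=-3, b=-1, c=-1.
f: tmp becomes -4; next final value -18
g: final value -24
-18 vs -24 — the two versions disagree here.
verdict: not equivalent; witness: a=-3, b=-1, c=-1


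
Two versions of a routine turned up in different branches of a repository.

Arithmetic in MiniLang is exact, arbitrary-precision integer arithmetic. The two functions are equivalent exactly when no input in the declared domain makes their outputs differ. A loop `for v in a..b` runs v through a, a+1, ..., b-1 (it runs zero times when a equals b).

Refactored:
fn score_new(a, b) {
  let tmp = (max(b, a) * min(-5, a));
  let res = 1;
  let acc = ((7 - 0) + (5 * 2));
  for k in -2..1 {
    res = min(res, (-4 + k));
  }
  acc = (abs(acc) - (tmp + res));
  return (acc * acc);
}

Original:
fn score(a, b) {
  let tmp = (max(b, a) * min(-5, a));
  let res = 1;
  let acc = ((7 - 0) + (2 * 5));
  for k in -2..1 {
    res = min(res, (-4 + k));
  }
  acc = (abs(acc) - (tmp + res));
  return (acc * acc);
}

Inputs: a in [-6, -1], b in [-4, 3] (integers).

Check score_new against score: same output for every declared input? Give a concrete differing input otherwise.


This is a faithful refactor — same computation, different form, but the computed results match everywhere.
Spot check at a=-4, b=-1 — score: tmp := 5 | res := 1 | acc := 17 | iter k=-2: | res := -6 | iter k=-1: | res := -6 | iter k=0: | res := -6 | acc := 18 | result 324. score_new: tmp := 5 | res := 1 | acc := 17 | iter k=-2: | res := -6 | iter k=-1: | res := -6 | iter k=0: | res := -6 | acc := 18 | result 324. Both give 324.
Across all 48 domain points the two functions coincide.
verdict: equivalent


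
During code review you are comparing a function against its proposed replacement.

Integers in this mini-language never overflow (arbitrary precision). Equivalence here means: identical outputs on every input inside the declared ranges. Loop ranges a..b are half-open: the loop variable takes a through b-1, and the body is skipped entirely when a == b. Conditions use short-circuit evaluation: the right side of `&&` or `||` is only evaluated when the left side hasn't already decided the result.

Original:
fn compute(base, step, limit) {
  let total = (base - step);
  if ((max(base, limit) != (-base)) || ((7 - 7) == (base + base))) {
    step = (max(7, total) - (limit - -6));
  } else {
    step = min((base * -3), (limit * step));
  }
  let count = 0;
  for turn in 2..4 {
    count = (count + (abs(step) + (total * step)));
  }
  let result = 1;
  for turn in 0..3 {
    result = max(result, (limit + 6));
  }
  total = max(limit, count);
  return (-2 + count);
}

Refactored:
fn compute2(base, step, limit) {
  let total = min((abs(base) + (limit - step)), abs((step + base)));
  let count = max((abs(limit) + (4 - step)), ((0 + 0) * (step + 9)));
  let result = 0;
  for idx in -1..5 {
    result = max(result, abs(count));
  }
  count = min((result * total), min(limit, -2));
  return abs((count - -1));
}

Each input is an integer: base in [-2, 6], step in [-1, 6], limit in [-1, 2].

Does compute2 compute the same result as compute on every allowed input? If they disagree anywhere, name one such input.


Evaluate both at base=-2, step=-1, limit=-1.
compute: total := -1 | ((max(base, limit) != (-base)) || ((7 - 7) == (base + base))): true | step := 2 | count := 0 | iter turn=2: | count := 0 | iter turn=3: | count := 0 | result := 1 | iter turn=0: | result := 5 | iter turn=1: | result := 5 | iter turn=2: | result := 5 | total := 0 | result -2
compute2: total := 2 | count := 6 | result := 0 | iter idx=-1: | result := 6 | iter idx=0: | result := 6 | iter idx=1: | result := 6 | iter idx=2: | result := 6 | iter idx=3: | result := 6 | iter idx=4: | result := 6 | count := -2 | result 1
-2 against 1: the behavior changed.
verdict: not equivalent; witness: base=-2, step=-1, limit=-1


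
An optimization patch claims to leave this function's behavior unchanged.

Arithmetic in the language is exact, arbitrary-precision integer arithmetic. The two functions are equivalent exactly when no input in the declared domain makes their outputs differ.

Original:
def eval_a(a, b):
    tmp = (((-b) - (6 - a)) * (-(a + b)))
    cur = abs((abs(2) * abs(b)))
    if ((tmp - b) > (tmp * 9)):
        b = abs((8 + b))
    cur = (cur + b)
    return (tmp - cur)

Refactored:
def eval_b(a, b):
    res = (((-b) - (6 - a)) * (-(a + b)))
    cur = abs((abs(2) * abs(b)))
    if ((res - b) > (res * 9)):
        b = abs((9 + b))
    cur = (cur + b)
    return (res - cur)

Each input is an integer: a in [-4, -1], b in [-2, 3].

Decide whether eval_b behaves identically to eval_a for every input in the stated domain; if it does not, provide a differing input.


Take a=-4, b=-2.
eval_a: tmp becomes -48; next cur becomes 4; next ((tmp - b) > (tmp * 9)) evaluates to true; next b becomes 6; next cur becomes 10; next final value -58
eval_b: res becomes -48; next cur becomes 4; next ((res - b) > (res * 9)) evaluates to true; next b becomes 7; next cur becomes 11; next final value -59
-58 != -59, so the rewrite changes behavior.
verdict: not equivalent; witness: a=-4, b=-2


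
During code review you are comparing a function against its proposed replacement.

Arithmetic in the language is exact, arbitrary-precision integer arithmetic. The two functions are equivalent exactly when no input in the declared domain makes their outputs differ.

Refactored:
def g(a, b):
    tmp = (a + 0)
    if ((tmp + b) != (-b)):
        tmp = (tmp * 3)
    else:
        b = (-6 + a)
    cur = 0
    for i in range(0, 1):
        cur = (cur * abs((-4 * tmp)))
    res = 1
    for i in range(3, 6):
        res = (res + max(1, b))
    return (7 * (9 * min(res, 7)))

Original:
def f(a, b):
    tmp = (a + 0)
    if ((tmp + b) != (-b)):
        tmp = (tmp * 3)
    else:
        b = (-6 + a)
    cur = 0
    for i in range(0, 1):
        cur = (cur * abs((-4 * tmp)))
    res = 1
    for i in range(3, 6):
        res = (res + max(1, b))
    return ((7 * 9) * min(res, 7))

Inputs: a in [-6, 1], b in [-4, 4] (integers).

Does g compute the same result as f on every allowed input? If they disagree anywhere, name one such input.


The two versions differ — the changes include same computation, different form.
One worked example (a=1, b=-2) — f: tmp = 1; ((tmp + b) != (-b)) -> true; tmp = 3; cur = 0; [i=0]; cur = 0; res = 1; [i=3]; res = 2; [i=4]; res = 3; [i=5]; res = 4; return 252; g: tmp = 1; ((tmp + b) != (-b)) -> true; tmp = 3; cur = 0; [i=0]; cur = 0; res = 1; [i=3]; res = 2; [i=4]; res = 3; [i=5]; res = 4; return 252; agreement on 252.
An exhaustive pass over the 72 declared inputs shows identical outputs.
verdict: equivalent


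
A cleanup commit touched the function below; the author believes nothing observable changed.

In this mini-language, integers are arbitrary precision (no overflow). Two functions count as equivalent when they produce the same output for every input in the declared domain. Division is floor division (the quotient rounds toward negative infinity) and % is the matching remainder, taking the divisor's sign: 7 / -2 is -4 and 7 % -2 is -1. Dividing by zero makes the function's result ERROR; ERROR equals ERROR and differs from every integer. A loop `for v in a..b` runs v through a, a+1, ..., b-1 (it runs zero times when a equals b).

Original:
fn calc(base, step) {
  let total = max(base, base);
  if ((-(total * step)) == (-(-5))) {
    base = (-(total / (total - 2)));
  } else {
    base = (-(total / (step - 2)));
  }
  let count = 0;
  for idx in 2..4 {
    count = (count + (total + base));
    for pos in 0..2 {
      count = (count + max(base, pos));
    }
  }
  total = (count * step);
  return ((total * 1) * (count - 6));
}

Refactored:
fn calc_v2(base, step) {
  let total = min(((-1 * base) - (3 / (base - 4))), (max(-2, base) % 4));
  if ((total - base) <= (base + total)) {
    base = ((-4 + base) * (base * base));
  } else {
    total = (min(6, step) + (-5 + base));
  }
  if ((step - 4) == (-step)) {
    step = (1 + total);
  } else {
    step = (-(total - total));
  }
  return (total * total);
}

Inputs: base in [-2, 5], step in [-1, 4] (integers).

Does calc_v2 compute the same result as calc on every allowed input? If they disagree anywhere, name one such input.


Input base=-2, step=-1: -16 from calc versus 64 from calc_v2.
verdict: not equivalent; witness: base=-2, step=-1


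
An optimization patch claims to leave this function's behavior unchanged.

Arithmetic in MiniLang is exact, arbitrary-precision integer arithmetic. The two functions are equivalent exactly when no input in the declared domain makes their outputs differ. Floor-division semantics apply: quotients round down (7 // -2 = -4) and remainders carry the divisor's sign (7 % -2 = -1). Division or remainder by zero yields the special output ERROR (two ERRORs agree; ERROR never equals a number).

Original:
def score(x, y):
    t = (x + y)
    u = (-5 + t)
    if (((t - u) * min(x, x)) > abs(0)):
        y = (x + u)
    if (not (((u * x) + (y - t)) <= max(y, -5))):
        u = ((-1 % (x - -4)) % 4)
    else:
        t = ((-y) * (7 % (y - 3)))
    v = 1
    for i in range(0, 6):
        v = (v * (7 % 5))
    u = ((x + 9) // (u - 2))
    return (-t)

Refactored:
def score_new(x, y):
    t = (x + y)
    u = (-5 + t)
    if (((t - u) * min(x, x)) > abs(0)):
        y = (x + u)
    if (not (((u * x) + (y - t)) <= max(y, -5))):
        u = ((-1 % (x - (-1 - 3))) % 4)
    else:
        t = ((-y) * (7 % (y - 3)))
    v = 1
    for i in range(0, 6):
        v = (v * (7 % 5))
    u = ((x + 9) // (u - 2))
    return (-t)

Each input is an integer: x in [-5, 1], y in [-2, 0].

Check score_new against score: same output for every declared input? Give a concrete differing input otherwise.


Side by side, the visible changes include: constant usage differs, and arithmetic usage differs.
One worked example (x=-3, y=-2) — score: t = -5; u = -10; (((t - u) * min(x, x)) > abs(0)) -> false; (not (((u * x) + (y - t)) <= max(y, -5))) -> true; u = 0; v = 1; [i=0]; v = 2; [i=1]; v = 4; [i=2]; v = 8; [i=3]; v = 16; [i=4]; v = 32; [i=5]; v = 64; u = -3; return 5; score_new: t = -5; u = -10; (((t - u) * min(x, x)) > abs(0)) -> false; (not (((u * x) + (y - t)) <= max(y, -5))) -> true; u = 0; v = 1; [i=0]; v = 2; [i=1]; v = 4; [i=2]; v = 8; [i=3]; v = 16; [i=4]; v = 32; [i=5]; v = 64; u = -3; return 5; agreement on 5.
Checked all 21 inputs in the declared domain: the outputs agree on every one.
verdict: equivalent


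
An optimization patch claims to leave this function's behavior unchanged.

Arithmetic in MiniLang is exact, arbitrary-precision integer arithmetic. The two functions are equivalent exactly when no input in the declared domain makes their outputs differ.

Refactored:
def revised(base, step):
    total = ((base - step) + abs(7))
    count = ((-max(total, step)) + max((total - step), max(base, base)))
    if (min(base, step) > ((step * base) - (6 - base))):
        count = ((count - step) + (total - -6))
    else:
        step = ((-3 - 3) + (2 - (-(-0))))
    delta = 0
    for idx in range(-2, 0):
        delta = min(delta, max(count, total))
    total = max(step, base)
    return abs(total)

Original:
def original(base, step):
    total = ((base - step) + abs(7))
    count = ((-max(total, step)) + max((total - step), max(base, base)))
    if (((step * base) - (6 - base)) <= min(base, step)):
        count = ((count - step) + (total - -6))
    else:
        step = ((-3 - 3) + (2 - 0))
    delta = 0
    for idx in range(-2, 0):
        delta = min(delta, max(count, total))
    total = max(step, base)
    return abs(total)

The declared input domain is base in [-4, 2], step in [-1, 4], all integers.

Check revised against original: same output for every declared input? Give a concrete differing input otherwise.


Not equivalent: base=2, step=3 separates them (3 vs 2).
original: total = 6; count = -3; (((step * base) - (6 - base)) <= min(base, step)) -> true; count = 6; delta = 0; [idx=-2]; delta = 0; [idx=-1]; delta = 0; total = 3; return 3
revised: total = 6; count = -3; (min(base, step) > ((step * base) - (6 - base))) -> false; step = -4; delta = 0; [idx=-2]; delta = 0; [idx=-1]; delta = 0; total = 2; return 2
verdict: not equivalent; witness: base=2, step=3


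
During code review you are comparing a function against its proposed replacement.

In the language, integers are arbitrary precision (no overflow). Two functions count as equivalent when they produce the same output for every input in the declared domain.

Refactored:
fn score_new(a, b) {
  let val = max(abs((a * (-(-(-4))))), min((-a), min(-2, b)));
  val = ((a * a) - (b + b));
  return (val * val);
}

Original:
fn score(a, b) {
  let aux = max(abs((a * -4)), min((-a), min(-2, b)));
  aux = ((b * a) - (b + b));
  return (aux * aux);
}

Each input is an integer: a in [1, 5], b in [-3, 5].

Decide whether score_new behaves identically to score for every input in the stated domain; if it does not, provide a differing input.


Not equivalent: a=1, b=-3 separates them (9 vs 49).
score: aux = 4; aux = 3; return 9
score_new: val = 4; val = 7; return 49
verdict: not equivalent; witness: a=1, b=-3


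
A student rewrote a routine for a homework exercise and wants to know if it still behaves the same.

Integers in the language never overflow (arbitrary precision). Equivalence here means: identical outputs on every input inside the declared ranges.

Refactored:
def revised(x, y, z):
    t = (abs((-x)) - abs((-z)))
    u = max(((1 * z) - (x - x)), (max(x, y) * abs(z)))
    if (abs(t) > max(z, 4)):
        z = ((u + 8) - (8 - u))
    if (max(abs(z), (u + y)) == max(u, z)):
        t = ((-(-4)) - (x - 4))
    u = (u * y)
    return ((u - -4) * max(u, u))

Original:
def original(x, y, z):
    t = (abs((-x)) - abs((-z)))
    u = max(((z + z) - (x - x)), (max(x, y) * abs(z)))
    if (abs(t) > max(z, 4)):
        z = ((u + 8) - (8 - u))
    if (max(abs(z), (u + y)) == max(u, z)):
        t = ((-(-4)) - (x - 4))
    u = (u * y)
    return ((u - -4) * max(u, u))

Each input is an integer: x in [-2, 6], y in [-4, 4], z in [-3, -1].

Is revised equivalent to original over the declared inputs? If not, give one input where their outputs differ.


Take x=-2, y=-4, z=-3.
original: t := -1 | u := -6 | (abs(t) > max(z, 4)): false | (max(abs(z), (u + y)) == max(u, z)): false | u := 24 | result 672
revised: t := -1 | u := -3 | (abs(t) > max(z, 4)): false | (max(abs(z), (u + y)) == max(u, z)): false | u := 12 | result 192
672 and 192 differ, so these are not the same function on this domain.
verdict: not equivalent; witness: x=-2, y=-4, z=-3


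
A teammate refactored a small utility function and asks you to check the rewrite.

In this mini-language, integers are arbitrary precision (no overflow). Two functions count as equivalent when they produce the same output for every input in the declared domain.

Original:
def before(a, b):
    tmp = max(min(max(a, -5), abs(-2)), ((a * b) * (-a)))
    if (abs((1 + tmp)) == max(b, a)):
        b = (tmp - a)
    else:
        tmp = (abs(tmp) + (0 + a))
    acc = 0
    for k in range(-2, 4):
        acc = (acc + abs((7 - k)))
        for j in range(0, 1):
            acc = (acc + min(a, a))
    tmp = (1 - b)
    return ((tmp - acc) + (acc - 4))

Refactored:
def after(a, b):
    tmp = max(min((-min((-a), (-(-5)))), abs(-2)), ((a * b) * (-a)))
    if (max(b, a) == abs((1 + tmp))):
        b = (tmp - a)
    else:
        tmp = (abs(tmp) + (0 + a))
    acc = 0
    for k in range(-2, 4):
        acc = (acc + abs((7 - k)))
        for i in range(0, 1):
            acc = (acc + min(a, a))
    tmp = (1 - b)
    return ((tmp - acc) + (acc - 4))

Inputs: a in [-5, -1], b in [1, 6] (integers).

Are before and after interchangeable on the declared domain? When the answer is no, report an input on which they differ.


Comparing the listings, the differences include: min/max/abs usage differs, and local variable names differ.
As a probe, take a=-5, b=1: before runs tmp becomes -5; next (abs((1 + tmp)) == max(b, a)) evaluates to false; next tmp becomes 0; next acc becomes 0; next at k=-2:; next acc becomes 9; next at j=0:; next acc becomes 4; next at k=-1:; next acc becomes 12; next at j=0:; next acc becomes 7; next at k=0:; next acc becomes 14; next at j=0:; next acc becomes 9; next at k=1:; next acc becomes 15; next at j=0:; next acc becomes 10; next at k=2:; next acc becomes 15; next at j=0:; next acc becomes 10; next at k=3:; next acc becomes 14; next at j=0:; next acc becomes 9; next tmp becomes 0; next final value -4; after runs tmp becomes -5; next (max(b, a) == abs((1 + tmp))) evaluates to false; next tmp becomes 0; next acc becomes 0; next at k=-2:; next acc becomes 9; next at i=0:; next acc becomes 4; next at k=-1:; next acc becomes 12; next at i=0:; next acc becomes 7; next at k=0:; next acc becomes 14; next at i=0:; next acc becomes 9; next at k=1:; next acc becomes 15; next at i=0:; next acc becomes 10; next at k=2:; next acc becomes 15; next at i=0:; next acc becomes 10; next at k=3:; next acc becomes 14; next at i=0:; next acc becomes 9; next tmp becomes 0; next final value -4; both end at -4.
An exhaustive pass over the 30 declared inputs shows identical outputs.
verdict: equivalent


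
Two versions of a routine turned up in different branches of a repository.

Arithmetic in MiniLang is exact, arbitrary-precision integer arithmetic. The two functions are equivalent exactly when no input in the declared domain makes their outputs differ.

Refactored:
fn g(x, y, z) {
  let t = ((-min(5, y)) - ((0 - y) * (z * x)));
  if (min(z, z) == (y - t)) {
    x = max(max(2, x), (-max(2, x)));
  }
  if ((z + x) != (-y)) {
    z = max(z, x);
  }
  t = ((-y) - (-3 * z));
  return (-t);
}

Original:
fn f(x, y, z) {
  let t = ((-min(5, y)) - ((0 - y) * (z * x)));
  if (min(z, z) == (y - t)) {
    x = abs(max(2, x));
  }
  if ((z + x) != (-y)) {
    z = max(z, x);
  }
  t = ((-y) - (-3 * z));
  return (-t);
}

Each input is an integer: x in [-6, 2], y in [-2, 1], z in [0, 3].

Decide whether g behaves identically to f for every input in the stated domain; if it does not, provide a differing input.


The two versions differ — the changes include constant usage differs; also min/max/abs usage differs.
As a probe, take x=-4, y=-2, z=2: f runs t becomes 18; next (min(z, z) == (y - t)) evaluates to false; next ((z + x) != (-y)) evaluates to true; next z becomes 2; next t becomes 8; next final value -8; g runs t becomes 18; next (min(z, z) == (y - t)) evaluates to false; next ((z + x) != (-y)) evaluates to true; next z becomes 2; next t becomes 8; next final value -8; both end at -8.
Every one of the 144 inputs gives matching results.
verdict: equivalent


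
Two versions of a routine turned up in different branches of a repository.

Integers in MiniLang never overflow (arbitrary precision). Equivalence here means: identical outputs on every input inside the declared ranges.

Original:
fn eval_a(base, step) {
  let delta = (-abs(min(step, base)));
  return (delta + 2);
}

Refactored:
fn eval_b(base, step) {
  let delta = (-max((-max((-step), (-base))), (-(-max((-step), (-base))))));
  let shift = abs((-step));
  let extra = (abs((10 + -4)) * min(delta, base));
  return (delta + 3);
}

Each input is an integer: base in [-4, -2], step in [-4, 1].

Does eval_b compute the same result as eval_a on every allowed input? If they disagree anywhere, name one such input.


At base=-4, step=-4: eval_a gives -2, eval_b gives -1.
verdict: not equivalent; witness: base=-4, step=-4


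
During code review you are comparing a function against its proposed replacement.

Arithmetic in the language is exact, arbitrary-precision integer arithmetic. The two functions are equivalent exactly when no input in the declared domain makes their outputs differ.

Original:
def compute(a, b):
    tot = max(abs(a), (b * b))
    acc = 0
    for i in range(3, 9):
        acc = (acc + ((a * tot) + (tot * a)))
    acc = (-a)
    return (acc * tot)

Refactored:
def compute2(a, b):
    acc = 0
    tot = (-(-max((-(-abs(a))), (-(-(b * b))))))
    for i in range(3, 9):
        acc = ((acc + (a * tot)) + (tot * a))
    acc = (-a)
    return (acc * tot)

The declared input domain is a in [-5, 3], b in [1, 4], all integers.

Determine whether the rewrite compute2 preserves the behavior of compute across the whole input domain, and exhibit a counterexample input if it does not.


Behavior is preserved: although same computation, different form, the outputs never diverge.
As a probe, take a=2, b=4: compute runs tot = 16; acc = 0; [i=3]; acc = 64; [i=4]; acc = 128; [i=5]; acc = 192; [i=6]; acc = 256; [i=7]; acc = 320; [i=8]; acc = 384; acc = -2; return -32; compute2 runs acc = 0; tot = 16; [i=3]; acc = 64; [i=4]; acc = 128; [i=5]; acc = 192; [i=6]; acc = 256; [i=7]; acc = 320; [i=8]; acc = 384; acc = -2; return -32; both end at -32.
An exhaustive pass over the 36 declared inputs shows identical outputs.
verdict: equivalent


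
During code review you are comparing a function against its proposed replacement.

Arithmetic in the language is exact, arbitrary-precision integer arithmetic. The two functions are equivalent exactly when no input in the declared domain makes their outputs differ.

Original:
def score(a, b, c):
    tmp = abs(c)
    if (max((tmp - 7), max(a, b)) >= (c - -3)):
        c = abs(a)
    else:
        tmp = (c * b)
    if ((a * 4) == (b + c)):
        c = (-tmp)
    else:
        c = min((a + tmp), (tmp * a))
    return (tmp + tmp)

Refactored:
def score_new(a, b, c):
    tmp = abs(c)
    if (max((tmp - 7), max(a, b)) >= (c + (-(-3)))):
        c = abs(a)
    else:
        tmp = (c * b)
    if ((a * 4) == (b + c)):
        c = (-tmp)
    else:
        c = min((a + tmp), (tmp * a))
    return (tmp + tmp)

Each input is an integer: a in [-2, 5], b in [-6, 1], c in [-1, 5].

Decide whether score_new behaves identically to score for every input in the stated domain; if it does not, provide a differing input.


Behavior is preserved: although arithmetic usage differs, the outputs never diverge.
Spot check at a=3, b=0, c=3 — score: tmp=3, then (max((tmp - 7), max(a, b)) >= (c - -3)) is false, then tmp=0, then ((a * 4) == (b + c)) is false, then c=0, then returns 0. score_new: tmp=3, then (max((tmp - 7), max(a, b)) >= (c + (-(-3)))) is false, then tmp=0, then ((a * 4) == (b + c)) is false, then c=0, then returns 0. Both give 0.
Across all 448 domain points the two functions coincide.
verdict: equivalent


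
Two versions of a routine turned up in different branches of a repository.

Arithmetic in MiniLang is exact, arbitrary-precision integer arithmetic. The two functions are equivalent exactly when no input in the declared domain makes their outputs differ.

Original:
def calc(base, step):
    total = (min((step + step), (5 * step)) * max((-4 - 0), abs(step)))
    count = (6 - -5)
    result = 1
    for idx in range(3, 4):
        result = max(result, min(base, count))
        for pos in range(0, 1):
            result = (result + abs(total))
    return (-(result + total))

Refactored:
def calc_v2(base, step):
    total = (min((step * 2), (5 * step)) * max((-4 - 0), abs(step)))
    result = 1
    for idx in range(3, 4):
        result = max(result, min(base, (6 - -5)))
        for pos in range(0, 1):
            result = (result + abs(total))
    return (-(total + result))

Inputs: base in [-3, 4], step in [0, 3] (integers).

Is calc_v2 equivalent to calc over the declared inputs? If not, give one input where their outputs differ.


Comparing the listings, the differences include: arithmetic usage differs, statement counts differ, local variable names differ, constant usage differs.
As a probe, take base=1, step=2: calc runs total becomes 8; next count becomes 11; next result becomes 1; next at idx=3:; next result becomes 1; next at pos=0:; next result becomes 9; next final value -17; calc_v2 runs total becomes 8; next result becomes 1; next at idx=3:; next result becomes 1; next at pos=0:; next result becomes 9; next final value -17; both end at -17.
Across all 32 domain points the two functions coincide.
verdict: equivalent
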